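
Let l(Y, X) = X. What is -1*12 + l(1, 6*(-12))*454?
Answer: -32700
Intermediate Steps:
-1*12 + l(1, 6*(-12))*454 = -1*12 + (6*(-12))*454 = -12 - 72*454 = -12 - 32688 = -32700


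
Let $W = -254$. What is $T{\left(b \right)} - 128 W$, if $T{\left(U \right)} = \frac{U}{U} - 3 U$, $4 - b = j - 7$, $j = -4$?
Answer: $32468$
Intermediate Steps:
$b = 15$ ($b = 4 - \left(-4 - 7\right) = 4 - -11 = 4 + 11 = 15$)
$T{\left(U \right)} = 1 - 3 U$
$T{\left(b \right)} - 128 W = \left(1 - 45\right) - -32512 = \left(1 - 45\right) + 32512 = -44 + 32512 = 32468$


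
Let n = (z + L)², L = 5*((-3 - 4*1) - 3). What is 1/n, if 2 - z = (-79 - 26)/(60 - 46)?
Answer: 4/6561 ≈ 0.00060966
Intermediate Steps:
z = 19/2 (z = 2 - (-79 - 26)/(60 - 46) = 2 - (-105)/14 = 2 - 1*(-15/2) = 2 + 15/2 = 19/2 ≈ 9.5000)
L = -50 (L = 5*((-3 - 4) - 3) = 5*(-7 - 3) = 5*(-10) = -50)
n = 6561/4 (n = (19/2 - 50)² = (-81/2)² = 6561/4 ≈ 1640.3)
1/n = 1/(6561/4) = 4/6561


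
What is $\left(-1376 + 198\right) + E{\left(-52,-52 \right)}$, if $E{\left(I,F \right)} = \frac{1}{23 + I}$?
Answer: $- \frac{34163}{29} \approx -1178.0$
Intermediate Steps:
$\left(-1376 + 198\right) + E{\left(-52,-52 \right)} = \left(-1376 + 198\right) + \frac{1}{23 - 52} = -1178 + \frac{1}{-29} = -1178 - \frac{1}{29} = - \frac{34163}{29}$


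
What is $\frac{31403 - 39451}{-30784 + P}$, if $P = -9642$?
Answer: $\frac{4024}{20213} \approx 0.19908$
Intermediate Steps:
$\frac{31403 - 39451}{-30784 + P} = \frac{31403 - 39451}{-30784 - 9642} = - \frac{8048}{-40426} = \left(-8048\right) \left(- \frac{1}{40426}\right) = \frac{4024}{20213}$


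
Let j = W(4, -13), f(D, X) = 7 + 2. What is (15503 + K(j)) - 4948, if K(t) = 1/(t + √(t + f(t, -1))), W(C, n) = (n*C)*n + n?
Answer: 1544186166/146299 - 4*√42/438897 ≈ 10555.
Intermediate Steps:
f(D, X) = 9
W(C, n) = n + C*n² (W(C, n) = (C*n)*n + n = C*n² + n = n + C*n²)
j = 663 (j = -13*(1 + 4*(-13)) = -13*(1 - 52) = -13*(-51) = 663)
K(t) = 1/(t + √(9 + t)) (K(t) = 1/(t + √(t + 9)) = 1/(t + √(9 + t)))
(15503 + K(j)) - 4948 = (15503 + 1/(663 + √(9 + 663))) - 4948 = (15503 + 1/(663 + √672)) - 4948 = (15503 + 1/(663 + 4*√42)) - 4948 = 10555 + 1/(663 + 4*√42)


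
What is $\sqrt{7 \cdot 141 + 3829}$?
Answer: $4 \sqrt{301} \approx 69.397$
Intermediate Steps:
$\sqrt{7 \cdot 141 + 3829} = \sqrt{987 + 3829} = \sqrt{4816} = 4 \sqrt{301}$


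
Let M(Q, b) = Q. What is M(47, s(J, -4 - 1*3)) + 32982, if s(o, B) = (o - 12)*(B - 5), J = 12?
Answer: 33029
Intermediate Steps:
s(o, B) = (-12 + o)*(-5 + B)
M(47, s(J, -4 - 1*3)) + 32982 = 47 + 32982 = 33029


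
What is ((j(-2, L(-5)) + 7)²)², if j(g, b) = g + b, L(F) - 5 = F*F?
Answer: 1500625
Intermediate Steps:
L(F) = 5 + F² (L(F) = 5 + F*F = 5 + F²)
j(g, b) = b + g
((j(-2, L(-5)) + 7)²)² = ((((5 + (-5)²) - 2) + 7)²)² = ((((5 + 25) - 2) + 7)²)² = (((30 - 2) + 7)²)² = ((28 + 7)²)² = (35²)² = 1225² = 1500625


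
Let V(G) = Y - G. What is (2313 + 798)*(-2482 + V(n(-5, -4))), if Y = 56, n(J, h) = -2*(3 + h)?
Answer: -7553508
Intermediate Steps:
n(J, h) = -6 - 2*h
V(G) = 56 - G
(2313 + 798)*(-2482 + V(n(-5, -4))) = (2313 + 798)*(-2482 + (56 - (-6 - 2*(-4)))) = 3111*(-2482 + (56 - (-6 + 8))) = 3111*(-2482 + (56 - 1*2)) = 3111*(-2482 + (56 - 2)) = 3111*(-2482 + 54) = 3111*(-2428) = -7553508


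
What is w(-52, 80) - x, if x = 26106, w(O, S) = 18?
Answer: -26088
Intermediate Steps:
w(-52, 80) - x = 18 - 1*26106 = 18 - 26106 = -26088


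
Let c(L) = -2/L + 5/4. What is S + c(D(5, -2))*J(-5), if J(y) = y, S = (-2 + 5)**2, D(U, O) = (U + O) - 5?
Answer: -9/4 ≈ -2.2500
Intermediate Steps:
D(U, O) = -5 + O + U (D(U, O) = (O + U) - 5 = -5 + O + U)
c(L) = 5/4 - 2/L (c(L) = -2/L + 5*(1/4) = -2/L + 5/4 = 5/4 - 2/L)
S = 9 (S = 3**2 = 9)
S + c(D(5, -2))*J(-5) = 9 + (5/4 - 2/(-5 - 2 + 5))*(-5) = 9 + (5/4 - 2/(-2))*(-5) = 9 + (5/4 - 2*(-1/2))*(-5) = 9 + (5/4 + 1)*(-5) = 9 + (9/4)*(-5) = 9 - 45/4 = -9/4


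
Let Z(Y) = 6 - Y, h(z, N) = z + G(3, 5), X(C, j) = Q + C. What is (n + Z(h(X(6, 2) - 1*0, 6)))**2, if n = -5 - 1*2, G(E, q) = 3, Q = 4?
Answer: 196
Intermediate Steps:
X(C, j) = 4 + C
h(z, N) = 3 + z (h(z, N) = z + 3 = 3 + z)
n = -7 (n = -5 - 2 = -7)
(n + Z(h(X(6, 2) - 1*0, 6)))**2 = (-7 + (6 - (3 + ((4 + 6) - 1*0))))**2 = (-7 + (6 - (3 + (10 + 0))))**2 = (-7 + (6 - (3 + 10)))**2 = (-7 + (6 - 1*13))**2 = (-7 + (6 - 13))**2 = (-7 - 7)**2 = (-14)**2 = 196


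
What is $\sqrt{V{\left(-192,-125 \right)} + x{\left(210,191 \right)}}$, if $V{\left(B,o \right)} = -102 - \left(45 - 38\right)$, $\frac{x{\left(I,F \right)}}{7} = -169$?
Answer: $2 i \sqrt{323} \approx 35.944 i$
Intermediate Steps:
$x{\left(I,F \right)} = -1183$ ($x{\left(I,F \right)} = 7 \left(-169\right) = -1183$)
$V{\left(B,o \right)} = -109$ ($V{\left(B,o \right)} = -102 - \left(45 - 38\right) = -102 - 7 = -109$)
$\sqrt{V{\left(-192,-125 \right)} + x{\left(210,191 \right)}} = \sqrt{-109 - 1183} = \sqrt{-1292} = 2 i \sqrt{323}$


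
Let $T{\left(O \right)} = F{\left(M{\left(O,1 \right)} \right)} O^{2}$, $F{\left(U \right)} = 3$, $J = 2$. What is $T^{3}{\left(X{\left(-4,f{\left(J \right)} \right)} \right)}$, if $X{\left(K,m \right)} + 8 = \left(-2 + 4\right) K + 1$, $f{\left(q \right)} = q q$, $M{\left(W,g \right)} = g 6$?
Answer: $307546875$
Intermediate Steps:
$M{\left(W,g \right)} = 6 g$
$f{\left(q \right)} = q^{2}$
$X{\left(K,m \right)} = -7 + 2 K$ ($X{\left(K,m \right)} = -8 + \left(\left(-2 + 4\right) K + 1\right) = -8 + \left(2 K + 1\right) = -8 + \left(1 + 2 K\right) = -7 + 2 K$)
$T{\left(O \right)} = 3 O^{2}$
$T^{3}{\left(X{\left(-4,f{\left(J \right)} \right)} \right)} = \left(3 \left(-7 + 2 \left(-4\right)\right)^{2}\right)^{3} = \left(3 \left(-7 - 8\right)^{2}\right)^{3} = \left(3 \left(-15\right)^{2}\right)^{3} = \left(3 \cdot 225\right)^{3} = 675^{3} = 307546875$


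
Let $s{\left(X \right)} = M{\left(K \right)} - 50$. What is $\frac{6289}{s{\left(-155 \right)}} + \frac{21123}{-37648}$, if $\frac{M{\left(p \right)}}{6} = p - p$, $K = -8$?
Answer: $- \frac{118912211}{941200} \approx -126.34$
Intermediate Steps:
$M{\left(p \right)} = 0$ ($M{\left(p \right)} = 6 \left(p - p\right) = 6 \cdot 0 = 0$)
$s{\left(X \right)} = -50$ ($s{\left(X \right)} = 0 - 50 = -50$)
$\frac{6289}{s{\left(-155 \right)}} + \frac{21123}{-37648} = \frac{6289}{-50} + \frac{21123}{-37648} = 6289 \left(- \frac{1}{50}\right) + 21123 \left(- \frac{1}{37648}\right) = - \frac{6289}{50} - \frac{21123}{37648} = - \frac{118912211}{941200}$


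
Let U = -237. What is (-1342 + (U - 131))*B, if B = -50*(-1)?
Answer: -85500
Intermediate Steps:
B = 50
(-1342 + (U - 131))*B = (-1342 + (-237 - 131))*50 = (-1342 - 368)*50 = -1710*50 = -85500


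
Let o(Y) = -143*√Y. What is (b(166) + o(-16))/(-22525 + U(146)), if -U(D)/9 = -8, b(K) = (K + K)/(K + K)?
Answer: -1/22453 + 572*I/22453 ≈ -4.4537e-5 + 0.025475*I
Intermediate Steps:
b(K) = 1 (b(K) = (2*K)/((2*K)) = (2*K)*(1/(2*K)) = 1)
U(D) = 72 (U(D) = -9*(-8) = 72)
(b(166) + o(-16))/(-22525 + U(146)) = (1 - 572*I)/(-22525 + 72) = (1 - 572*I)/(-22453) = (1 - 572*I)*(-1/22453) = -1/22453 + 572*I/22453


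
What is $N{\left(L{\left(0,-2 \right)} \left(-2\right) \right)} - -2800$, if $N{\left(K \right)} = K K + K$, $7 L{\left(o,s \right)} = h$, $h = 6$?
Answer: $\frac{137260}{49} \approx 2801.2$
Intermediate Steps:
$L{\left(o,s \right)} = \frac{6}{7}$ ($L{\left(o,s \right)} = \frac{1}{7} \cdot 6 = \frac{6}{7}$)
$N{\left(K \right)} = K + K^{2}$ ($N{\left(K \right)} = K^{2} + K = K + K^{2}$)
$N{\left(L{\left(0,-2 \right)} \left(-2\right) \right)} - -2800 = \frac{6}{7} \left(-2\right) \left(1 + \frac{6}{7} \left(-2\right)\right) - -2800 = - \frac{12 \left(1 - \frac{12}{7}\right)}{7} + 2800 = \left(- \frac{12}{7}\right) \left(- \frac{5}{7}\right) + 2800 = \frac{60}{49} + 2800 = \frac{137260}{49}$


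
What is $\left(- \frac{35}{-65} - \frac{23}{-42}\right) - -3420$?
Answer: $\frac{1867913}{546} \approx 3421.1$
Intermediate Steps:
$\left(- \frac{35}{-65} - \frac{23}{-42}\right) - -3420 = \left(\left(-35\right) \left(- \frac{1}{65}\right) - - \frac{23}{42}\right) + 3420 = \left(\frac{7}{13} + \frac{23}{42}\right) + 3420 = \frac{593}{546} + 3420 = \frac{1867913}{546}$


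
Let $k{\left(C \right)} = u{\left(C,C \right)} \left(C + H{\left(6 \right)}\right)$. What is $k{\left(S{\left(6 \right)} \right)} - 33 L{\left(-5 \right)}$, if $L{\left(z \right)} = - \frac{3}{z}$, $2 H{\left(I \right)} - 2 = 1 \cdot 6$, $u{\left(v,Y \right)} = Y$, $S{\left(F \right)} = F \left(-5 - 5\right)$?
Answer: $\frac{16701}{5} \approx 3340.2$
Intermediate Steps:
$S{\left(F \right)} = - 10 F$ ($S{\left(F \right)} = F \left(-10\right) = - 10 F$)
$H{\left(I \right)} = 4$ ($H{\left(I \right)} = 1 + \frac{1 \cdot 6}{2} = 1 + \frac{1}{2} \cdot 6 = 1 + 3 = 4$)
$k{\left(C \right)} = C \left(4 + C\right)$ ($k{\left(C \right)} = C \left(C + 4\right) = C \left(4 + C\right)$)
$k{\left(S{\left(6 \right)} \right)} - 33 L{\left(-5 \right)} = \left(-10\right) 6 \left(4 - 60\right) - 33 \left(- \frac{3}{-5}\right) = - 60 \left(4 - 60\right) - 33 \left(\left(-3\right) \left(- \frac{1}{5}\right)\right) = \left(-60\right) \left(-56\right) - \frac{99}{5} = 3360 - \frac{99}{5} = \frac{16701}{5}$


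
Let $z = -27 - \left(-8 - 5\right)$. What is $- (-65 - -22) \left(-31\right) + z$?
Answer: $-1347$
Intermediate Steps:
$z = -14$ ($z = -27 - -13 = -27 + 13 = -14$)
$- (-65 - -22) \left(-31\right) + z = - (-65 - -22) \left(-31\right) - 14 = - (-65 + 22) \left(-31\right) - 14 = \left(-1\right) \left(-43\right) \left(-31\right) - 14 = 43 \left(-31\right) - 14 = -1333 - 14 = -1347$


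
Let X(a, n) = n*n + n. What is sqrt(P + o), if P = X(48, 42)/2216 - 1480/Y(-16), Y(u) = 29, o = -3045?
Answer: 17*I*sqrt(2764452521)/16066 ≈ 55.635*I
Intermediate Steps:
X(a, n) = n + n**2 (X(a, n) = n**2 + n = n + n**2)
P = -1613653/32132 (P = (42*(1 + 42))/2216 - 1480/29 = (42*43)*(1/2216) - 1480*1/29 = 1806*(1/2216) - 1480/29 = 903/1108 - 1480/29 = -1613653/32132 ≈ -50.219)
sqrt(P + o) = sqrt(-1613653/32132 - 3045) = sqrt(-99455593/32132) = 17*I*sqrt(2764452521)/16066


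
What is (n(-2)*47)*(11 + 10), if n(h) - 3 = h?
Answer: 987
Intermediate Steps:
n(h) = 3 + h
(n(-2)*47)*(11 + 10) = ((3 - 2)*47)*(11 + 10) = (1*47)*21 = 47*21 = 987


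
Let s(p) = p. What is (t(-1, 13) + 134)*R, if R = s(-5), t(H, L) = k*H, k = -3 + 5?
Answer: -660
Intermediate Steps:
k = 2
t(H, L) = 2*H
R = -5
(t(-1, 13) + 134)*R = (2*(-1) + 134)*(-5) = (-2 + 134)*(-5) = 132*(-5) = -660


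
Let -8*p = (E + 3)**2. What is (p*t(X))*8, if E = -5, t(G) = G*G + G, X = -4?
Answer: -48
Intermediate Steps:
t(G) = G + G**2 (t(G) = G**2 + G = G + G**2)
p = -1/2 (p = -(-5 + 3)**2/8 = -1/8*(-2)**2 = -1/8*4 = -1/2 ≈ -0.50000)
(p*t(X))*8 = -(-2)*(1 - 4)*8 = -(-2)*(-3)*8 = -1/2*12*8 = -6*8 = -48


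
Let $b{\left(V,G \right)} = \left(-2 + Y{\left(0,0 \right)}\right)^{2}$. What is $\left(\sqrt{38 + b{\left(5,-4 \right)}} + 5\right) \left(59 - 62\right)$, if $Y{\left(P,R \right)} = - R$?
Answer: $-15 - 3 \sqrt{42} \approx -34.442$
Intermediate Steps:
$b{\left(V,G \right)} = 4$ ($b{\left(V,G \right)} = \left(-2 - 0\right)^{2} = \left(-2 + 0\right)^{2} = \left(-2\right)^{2} = 4$)
$\left(\sqrt{38 + b{\left(5,-4 \right)}} + 5\right) \left(59 - 62\right) = \left(\sqrt{38 + 4} + 5\right) \left(59 - 62\right) = \left(\sqrt{42} + 5\right) \left(59 - 62\right) = \left(5 + \sqrt{42}\right) \left(-3\right) = -15 - 3 \sqrt{42}$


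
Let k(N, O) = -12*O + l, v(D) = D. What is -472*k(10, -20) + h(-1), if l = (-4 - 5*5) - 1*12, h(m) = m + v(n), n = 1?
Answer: -93928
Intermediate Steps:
h(m) = 1 + m (h(m) = m + 1 = 1 + m)
l = -41 (l = (-4 - 25) - 12 = -29 - 12 = -41)
k(N, O) = -41 - 12*O (k(N, O) = -12*O - 41 = -41 - 12*O)
-472*k(10, -20) + h(-1) = -472*(-41 - 12*(-20)) + (1 - 1) = -472*(-41 + 240) + 0 = -472*199 + 0 = -93928 + 0 = -93928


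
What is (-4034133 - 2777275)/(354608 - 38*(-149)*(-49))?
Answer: -3405704/38585 ≈ -88.265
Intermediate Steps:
(-4034133 - 2777275)/(354608 - 38*(-149)*(-49)) = -6811408/(354608 + 5662*(-49)) = -6811408/(354608 - 277438) = -6811408/77170 = -6811408*1/77170 = -3405704/38585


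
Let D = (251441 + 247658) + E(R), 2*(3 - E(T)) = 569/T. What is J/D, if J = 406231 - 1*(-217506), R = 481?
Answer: 600034994/480135555 ≈ 1.2497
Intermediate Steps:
J = 623737 (J = 406231 + 217506 = 623737)
E(T) = 3 - 569/(2*T)
D = 480135555/962 (D = (251441 + 247658) + (3 - 569/2/481) = 499099 + (3 - 569/2*1/481) = 499099 + (3 - 569/962) = 499099 + 2317/962 = 480135555/962 ≈ 4.9910e+5)
J/D = 623737/(480135555/962) = 623737*(962/480135555) = 600034994/480135555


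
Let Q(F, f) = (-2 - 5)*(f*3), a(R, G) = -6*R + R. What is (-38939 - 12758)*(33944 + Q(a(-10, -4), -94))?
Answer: -1856852846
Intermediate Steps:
a(R, G) = -5*R
Q(F, f) = -21*f
(-38939 - 12758)*(33944 + Q(a(-10, -4), -94)) = (-38939 - 12758)*(33944 - 21*(-94)) = -51697*(33944 + 1974) = -51697*35918 = -1856852846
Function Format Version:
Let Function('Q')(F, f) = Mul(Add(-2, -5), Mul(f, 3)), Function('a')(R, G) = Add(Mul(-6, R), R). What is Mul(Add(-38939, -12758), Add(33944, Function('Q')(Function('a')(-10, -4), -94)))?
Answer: -1856852846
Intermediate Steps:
Function('a')(R, G) = Mul(-5, R)
Function('Q')(F, f) = Mul(-21, f) (Function('Q')(F, f) = Mul(-7, Mul(3, f)) = Mul(-21, f))
Mul(Add(-38939, -12758), Add(33944, Function('Q')(Function('a')(-10, -4), -94))) = Mul(Add(-38939, -12758), Add(33944, Mul(-21, -94))) = Mul(-51697, Add(33944, 1974)) = Mul(-51697, 35918) = -1856852846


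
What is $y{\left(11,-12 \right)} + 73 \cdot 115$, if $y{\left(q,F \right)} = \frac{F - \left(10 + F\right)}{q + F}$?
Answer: $8405$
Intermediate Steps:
$y{\left(q,F \right)} = - \frac{10}{F + q}$
$y{\left(11,-12 \right)} + 73 \cdot 115 = - \frac{10}{-12 + 11} + 73 \cdot 115 = - \frac{10}{-1} + 8395 = \left(-10\right) \left(-1\right) + 8395 = 10 + 8395 = 8405$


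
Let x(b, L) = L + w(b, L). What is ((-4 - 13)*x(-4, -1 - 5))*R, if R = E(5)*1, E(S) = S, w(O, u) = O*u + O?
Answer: -1190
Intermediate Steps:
w(O, u) = O + O*u
x(b, L) = L + b*(1 + L)
R = 5 (R = 5*1 = 5)
((-4 - 13)*x(-4, -1 - 5))*R = ((-4 - 13)*((-1 - 5) - 4*(1 + (-1 - 5))))*5 = -17*(-6 - 4*(1 - 6))*5 = -17*(-6 - 4*(-5))*5 = -17*(-6 + 20)*5 = -17*14*5 = -238*5 = -1190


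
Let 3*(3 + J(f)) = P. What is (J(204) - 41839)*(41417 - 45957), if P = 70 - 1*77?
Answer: 569919820/3 ≈ 1.8997e+8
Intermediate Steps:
P = -7 (P = 70 - 77 = -7)
J(f) = -16/3 (J(f) = -3 + (⅓)*(-7) = -3 - 7/3 = -16/3)
(J(204) - 41839)*(41417 - 45957) = (-16/3 - 41839)*(41417 - 45957) = -125533/3*(-4540) = 569919820/3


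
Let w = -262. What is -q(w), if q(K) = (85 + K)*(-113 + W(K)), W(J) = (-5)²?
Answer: -15576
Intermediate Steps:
W(J) = 25
q(K) = -7480 - 88*K (q(K) = (85 + K)*(-113 + 25) = (85 + K)*(-88) = -7480 - 88*K)
-q(w) = -(-7480 - 88*(-262)) = -(-7480 + 23056) = -1*15576 = -15576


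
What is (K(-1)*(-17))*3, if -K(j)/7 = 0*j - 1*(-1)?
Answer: 357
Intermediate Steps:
K(j) = -7 (K(j) = -7*(0*j - 1*(-1)) = -7*(0 + 1) = -7*1 = -7)
(K(-1)*(-17))*3 = -7*(-17)*3 = 119*3 = 357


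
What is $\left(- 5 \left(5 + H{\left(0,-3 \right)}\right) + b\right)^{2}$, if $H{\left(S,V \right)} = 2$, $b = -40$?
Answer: $5625$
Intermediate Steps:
$\left(- 5 \left(5 + H{\left(0,-3 \right)}\right) + b\right)^{2} = \left(- 5 \left(5 + 2\right) - 40\right)^{2} = \left(\left(-5\right) 7 - 40\right)^{2} = \left(-35 - 40\right)^{2} = \left(-75\right)^{2} = 5625$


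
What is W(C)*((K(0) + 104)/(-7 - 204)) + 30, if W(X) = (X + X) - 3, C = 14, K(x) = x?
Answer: 3730/211 ≈ 17.678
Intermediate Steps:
W(X) = -3 + 2*X (W(X) = 2*X - 3 = -3 + 2*X)
W(C)*((K(0) + 104)/(-7 - 204)) + 30 = (-3 + 2*14)*((0 + 104)/(-7 - 204)) + 30 = (-3 + 28)*(104/(-211)) + 30 = 25*(104*(-1/211)) + 30 = 25*(-104/211) + 30 = -2600/211 + 30 = 3730/211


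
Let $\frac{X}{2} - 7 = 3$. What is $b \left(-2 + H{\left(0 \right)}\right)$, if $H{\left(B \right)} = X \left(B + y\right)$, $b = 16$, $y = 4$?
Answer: $1248$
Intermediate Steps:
$X = 20$ ($X = 14 + 2 \cdot 3 = 14 + 6 = 20$)
$H{\left(B \right)} = 80 + 20 B$ ($H{\left(B \right)} = 20 \left(B + 4\right) = 20 \left(4 + B\right) = 80 + 20 B$)
$b \left(-2 + H{\left(0 \right)}\right) = 16 \left(-2 + \left(80 + 20 \cdot 0\right)\right) = 16 \left(-2 + \left(80 + 0\right)\right) = 16 \left(-2 + 80\right) = 16 \cdot 78 = 1248$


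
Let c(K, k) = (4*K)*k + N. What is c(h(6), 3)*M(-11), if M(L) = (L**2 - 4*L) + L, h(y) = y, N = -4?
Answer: 10472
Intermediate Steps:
c(K, k) = -4 + 4*K*k (c(K, k) = (4*K)*k - 4 = 4*K*k - 4 = -4 + 4*K*k)
M(L) = L**2 - 3*L
c(h(6), 3)*M(-11) = (-4 + 4*6*3)*(-11*(-3 - 11)) = (-4 + 72)*(-11*(-14)) = 68*154 = 10472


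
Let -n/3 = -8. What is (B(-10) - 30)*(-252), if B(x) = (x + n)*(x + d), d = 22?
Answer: -34776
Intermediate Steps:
n = 24 (n = -3*(-8) = 24)
B(x) = (22 + x)*(24 + x) (B(x) = (x + 24)*(x + 22) = (24 + x)*(22 + x) = (22 + x)*(24 + x))
(B(-10) - 30)*(-252) = ((528 + (-10)² + 46*(-10)) - 30)*(-252) = ((528 + 100 - 460) - 30)*(-252) = (168 - 30)*(-252) = 138*(-252) = -34776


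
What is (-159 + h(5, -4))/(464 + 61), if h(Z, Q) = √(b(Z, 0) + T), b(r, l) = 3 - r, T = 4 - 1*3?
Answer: -53/175 + I/525 ≈ -0.30286 + 0.0019048*I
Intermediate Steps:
T = 1 (T = 4 - 3 = 1)
h(Z, Q) = √(4 - Z) (h(Z, Q) = √((3 - Z) + 1) = √(4 - Z))
(-159 + h(5, -4))/(464 + 61) = (-159 + √(4 - 1*5))/(464 + 61) = (-159 + √(4 - 5))/525 = (-159 + √(-1))*(1/525) = (-159 + I)*(1/525) = -53/175 + I/525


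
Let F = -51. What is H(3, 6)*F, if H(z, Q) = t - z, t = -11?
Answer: 714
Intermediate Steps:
H(z, Q) = -11 - z
H(3, 6)*F = (-11 - 1*3)*(-51) = (-11 - 3)*(-51) = -14*(-51) = 714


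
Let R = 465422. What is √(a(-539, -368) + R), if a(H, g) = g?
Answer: √465054 ≈ 681.95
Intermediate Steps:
√(a(-539, -368) + R) = √(-368 + 465422) = √465054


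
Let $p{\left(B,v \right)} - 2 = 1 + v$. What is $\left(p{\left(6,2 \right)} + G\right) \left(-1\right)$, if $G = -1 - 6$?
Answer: $2$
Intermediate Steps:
$G = -7$
$p{\left(B,v \right)} = 3 + v$ ($p{\left(B,v \right)} = 2 + \left(1 + v\right) = 3 + v$)
$\left(p{\left(6,2 \right)} + G\right) \left(-1\right) = \left(\left(3 + 2\right) - 7\right) \left(-1\right) = \left(5 - 7\right) \left(-1\right) = \left(-2\right) \left(-1\right) = 2$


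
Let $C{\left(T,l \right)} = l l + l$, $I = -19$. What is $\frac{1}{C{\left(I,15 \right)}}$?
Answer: $\frac{1}{240} \approx 0.0041667$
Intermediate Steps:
$C{\left(T,l \right)} = l + l^{2}$ ($C{\left(T,l \right)} = l^{2} + l = l + l^{2}$)
$\frac{1}{C{\left(I,15 \right)}} = \frac{1}{15 \left(1 + 15\right)} = \frac{1}{15 \cdot 16} = \frac{1}{240}$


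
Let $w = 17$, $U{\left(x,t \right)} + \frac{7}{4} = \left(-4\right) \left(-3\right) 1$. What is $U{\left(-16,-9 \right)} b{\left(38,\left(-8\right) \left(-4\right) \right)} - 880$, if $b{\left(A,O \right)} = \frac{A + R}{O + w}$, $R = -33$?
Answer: $- \frac{172275}{196} \approx -878.95$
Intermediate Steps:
$U{\left(x,t \right)} = \frac{41}{4}$ ($U{\left(x,t \right)} = - \frac{7}{4} + \left(-4\right) \left(-3\right) 1 = - \frac{7}{4} + 12 \cdot 1 = - \frac{7}{4} + 12 = \frac{41}{4}$)
$b{\left(A,O \right)} = \frac{-33 + A}{17 + O}$ ($b{\left(A,O \right)} = \frac{A - 33}{O + 17} = \frac{-33 + A}{17 + O}$)
$U{\left(-16,-9 \right)} b{\left(38,\left(-8\right) \left(-4\right) \right)} - 880 = \frac{41 \frac{-33 + 38}{17 - -32}}{4} - 880 = \frac{41 \frac{1}{17 + 32} \cdot 5}{4} - 880 = \frac{41 \cdot \frac{1}{49} \cdot 5}{4} - 880 = \frac{41}{4} \cdot \frac{5}{49} - 880 = \frac{205}{196} - 880 = - \frac{172275}{196}$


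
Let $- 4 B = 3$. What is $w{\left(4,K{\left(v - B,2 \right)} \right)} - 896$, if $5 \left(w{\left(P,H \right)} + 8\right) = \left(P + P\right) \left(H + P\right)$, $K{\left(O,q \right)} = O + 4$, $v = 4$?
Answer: $- \frac{4418}{5} \approx -883.6$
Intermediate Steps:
$B = - \frac{3}{4}$ ($B = \left(- \frac{1}{4}\right) 3 = - \frac{3}{4} \approx -0.75$)
$K{\left(O,q \right)} = 4 + O$
$w{\left(P,H \right)} = -8 + \frac{2 P \left(H + P\right)}{5}$ ($w{\left(P,H \right)} = -8 + \frac{\left(P + P\right) \left(H + P\right)}{5} = -8 + \frac{2 P \left(H + P\right)}{5}$)
$w{\left(4,K{\left(v - B,2 \right)} \right)} - 896 = \left(-8 + \frac{2 \cdot 4^{2}}{5} + \frac{2}{5} \left(4 + \left(4 - - \frac{3}{4}\right)\right) 4\right) - 896 = \left(-8 + \frac{2}{5} \cdot 16 + \frac{2}{5} \left(4 + \left(4 + \frac{3}{4}\right)\right) 4\right) - 896 = \left(-8 + \frac{32}{5} + \frac{2}{5} \left(4 + \frac{19}{4}\right) 4\right) - 896 = \left(-8 + \frac{32}{5} + \frac{2}{5} \cdot \frac{35}{4} \cdot 4\right) - 896 = \left(-8 + \frac{32}{5} + 14\right) - 896 = \frac{62}{5} - 896 = - \frac{4418}{5}$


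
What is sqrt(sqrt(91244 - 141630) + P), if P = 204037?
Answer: sqrt(204037 + I*sqrt(50386)) ≈ 451.7 + 0.248*I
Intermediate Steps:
sqrt(sqrt(91244 - 141630) + P) = sqrt(sqrt(91244 - 141630) + 204037) = sqrt(sqrt(-50386) + 204037) = sqrt(I*sqrt(50386) + 204037) = sqrt(204037 + I*sqrt(50386))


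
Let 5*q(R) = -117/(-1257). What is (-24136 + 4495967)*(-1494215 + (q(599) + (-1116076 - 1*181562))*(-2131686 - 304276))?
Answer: 29613740210708818860787/2095 ≈ 1.4135e+19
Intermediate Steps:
q(R) = 39/2095 (q(R) = (-117/(-1257))/5 = (-117*(-1/1257))/5 = (1/5)*(39/419) = 39/2095)
(-24136 + 4495967)*(-1494215 + (q(599) + (-1116076 - 1*181562))*(-2131686 - 304276)) = (-24136 + 4495967)*(-1494215 + (39/2095 + (-1116076 - 1*181562))*(-2131686 - 304276)) = 4471831*(-1494215 + (39/2095 + (-1116076 - 181562))*(-2435962)) = 4471831*(-1494215 + (39/2095 - 1297638)*(-2435962)) = 4471831*(-1494215 - 2718551571/2095*(-2435962)) = 4471831*(-1494215 + 6622288321996302/2095) = 4471831*(6622285191615877/2095) = 29613740210708818860787/2095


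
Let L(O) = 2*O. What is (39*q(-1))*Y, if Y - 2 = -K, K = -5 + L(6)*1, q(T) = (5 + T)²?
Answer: -3120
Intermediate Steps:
K = 7 (K = -5 + (2*6)*1 = -5 + 12*1 = -5 + 12 = 7)
Y = -5 (Y = 2 - 1*7 = 2 - 7 = -5)
(39*q(-1))*Y = (39*(5 - 1)²)*(-5) = (39*4²)*(-5) = (39*16)*(-5) = 624*(-5) = -3120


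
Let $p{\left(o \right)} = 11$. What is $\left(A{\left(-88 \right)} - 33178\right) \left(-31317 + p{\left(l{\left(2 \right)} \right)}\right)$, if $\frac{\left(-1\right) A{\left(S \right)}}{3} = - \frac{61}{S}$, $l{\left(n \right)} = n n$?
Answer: $\frac{4154942281}{4} \approx 1.0387 \cdot 10^{9}$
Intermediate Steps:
$l{\left(n \right)} = n^{2}$
$A{\left(S \right)} = \frac{183}{S}$ ($A{\left(S \right)} = - 3 \left(- \frac{61}{S}\right) = \frac{183}{S}$)
$\left(A{\left(-88 \right)} - 33178\right) \left(-31317 + p{\left(l{\left(2 \right)} \right)}\right) = \left(\frac{183}{-88} - 33178\right) \left(-31317 + 11\right) = \left(183 \left(- \frac{1}{88}\right) - 33178\right) \left(-31306\right) = \left(- \frac{183}{88} - 33178\right) \left(-31306\right) = \left(- \frac{2919847}{88}\right) \left(-31306\right) = \frac{4154942281}{4}$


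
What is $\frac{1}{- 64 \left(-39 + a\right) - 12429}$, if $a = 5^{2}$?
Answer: $- \frac{1}{11533} \approx -8.6708 \cdot 10^{-5}$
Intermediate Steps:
$a = 25$
$\frac{1}{- 64 \left(-39 + a\right) - 12429} = \frac{1}{- 64 \left(-39 + 25\right) - 12429} = \frac{1}{\left(-64\right) \left(-14\right) - 12429} = \frac{1}{896 - 12429} = \frac{1}{-11533} = - \frac{1}{11533}$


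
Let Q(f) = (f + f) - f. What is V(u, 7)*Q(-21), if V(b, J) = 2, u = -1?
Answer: -42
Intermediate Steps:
Q(f) = f (Q(f) = 2*f - f = f)
V(u, 7)*Q(-21) = 2*(-21) = -42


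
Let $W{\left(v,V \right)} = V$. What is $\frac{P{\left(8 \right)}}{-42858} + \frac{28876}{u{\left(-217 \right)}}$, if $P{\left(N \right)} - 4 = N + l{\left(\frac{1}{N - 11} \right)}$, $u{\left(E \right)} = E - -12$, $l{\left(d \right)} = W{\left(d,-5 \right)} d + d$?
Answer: $- \frac{1856355512}{13178835} \approx -140.86$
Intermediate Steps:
$l{\left(d \right)} = - 4 d$ ($l{\left(d \right)} = - 5 d + d = - 4 d$)
$u{\left(E \right)} = 12 + E$ ($u{\left(E \right)} = E + 12 = 12 + E$)
$P{\left(N \right)} = 4 + N - \frac{4}{-11 + N}$ ($P{\left(N \right)} = 4 + \left(N - \frac{4}{N - 11}\right) = 4 + \left(N - \frac{4}{-11 + N}\right) = 4 + N - \frac{4}{-11 + N}$)
$\frac{P{\left(8 \right)}}{-42858} + \frac{28876}{u{\left(-217 \right)}} = \frac{\frac{1}{-11 + 8} \left(-4 + \left(-11 + 8\right) \left(4 + 8\right)\right)}{-42858} + \frac{28876}{12 - 217} = \frac{-4 - 36}{-3} \left(- \frac{1}{42858}\right) + \frac{28876}{-205} = - \frac{-4 - 36}{3} \left(- \frac{1}{42858}\right) + 28876 \left(- \frac{1}{205}\right) = \left(- \frac{1}{3}\right) \left(-40\right) \left(- \frac{1}{42858}\right) - \frac{28876}{205} = \frac{40}{3} \left(- \frac{1}{42858}\right) - \frac{28876}{205} = - \frac{20}{64287} - \frac{28876}{205} = - \frac{1856355512}{13178835}$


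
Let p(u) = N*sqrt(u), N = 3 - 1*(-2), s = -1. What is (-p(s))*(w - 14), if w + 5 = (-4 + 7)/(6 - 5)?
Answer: 80*I ≈ 80.0*I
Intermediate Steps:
N = 5 (N = 3 + 2 = 5)
p(u) = 5*sqrt(u)
w = -2 (w = -5 + (-4 + 7)/(6 - 5) = -5 + 3/1 = -5 + 3*1 = -5 + 3 = -2)
(-p(s))*(w - 14) = (-5*sqrt(-1))*(-2 - 14) = -5*I*(-16) = 80*I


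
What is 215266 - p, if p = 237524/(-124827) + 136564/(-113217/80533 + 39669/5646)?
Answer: 20305612359245349922/106329319395555 ≈ 1.9097e+5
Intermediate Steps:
p = 2583474909758192708/106329319395555 (p = 237524*(-1/124827) + 136564/(-113217*1/80533 + 39669*(1/5646)) = -237524/124827 + 136564/(-113217/80533 + 13223/1882) = -237524/124827 + 136564/(851813465/151563106) = -237524/124827 + 136564*(151563106/851813465) = -237524/124827 + 20698064007784/851813465 = 2583474909758192708/106329319395555 ≈ 24297.)
215266 - p = 215266 - 1*2583474909758192708/106329319395555 = 215266 - 2583474909758192708/106329319395555 = 20305612359245349922/106329319395555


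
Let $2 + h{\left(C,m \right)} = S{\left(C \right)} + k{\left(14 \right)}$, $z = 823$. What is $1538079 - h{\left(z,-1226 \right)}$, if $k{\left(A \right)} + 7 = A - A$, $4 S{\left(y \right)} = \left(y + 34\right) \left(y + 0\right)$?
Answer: $\frac{5447041}{4} \approx 1.3618 \cdot 10^{6}$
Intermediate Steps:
$S{\left(y \right)} = \frac{y \left(34 + y\right)}{4}$ ($S{\left(y \right)} = \frac{\left(y + 34\right) \left(y + 0\right)}{4} = \frac{\left(34 + y\right) y}{4} = \frac{y \left(34 + y\right)}{4}$)
$k{\left(A \right)} = -7$ ($k{\left(A \right)} = -7 + \left(A - A\right) = -7 + 0 = -7$)
$h{\left(C,m \right)} = -9 + \frac{C \left(34 + C\right)}{4}$ ($h{\left(C,m \right)} = -2 + \left(\frac{C \left(34 + C\right)}{4} - 7\right) = -2 + \left(-7 + \frac{C \left(34 + C\right)}{4}\right) = -9 + \frac{C \left(34 + C\right)}{4}$)
$1538079 - h{\left(z,-1226 \right)} = 1538079 - \left(-9 + \frac{1}{4} \cdot 823 \left(34 + 823\right)\right) = 1538079 - \left(-9 + \frac{1}{4} \cdot 823 \cdot 857\right) = 1538079 - \left(-9 + \frac{705311}{4}\right) = 1538079 - \frac{705275}{4} = \frac{5447041}{4}$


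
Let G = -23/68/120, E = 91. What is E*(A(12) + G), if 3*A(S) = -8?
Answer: -660751/2720 ≈ -242.92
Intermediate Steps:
A(S) = -8/3 (A(S) = (1/3)*(-8) = -8/3)
G = -23/8160 (G = -23*1/68*(1/120) = -23/68*1/120 = -23/8160 ≈ -0.0028186)
E*(A(12) + G) = 91*(-8/3 - 23/8160) = 91*(-7261/2720) = -660751/2720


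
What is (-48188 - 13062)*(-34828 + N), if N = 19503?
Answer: 938656250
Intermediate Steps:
(-48188 - 13062)*(-34828 + N) = (-48188 - 13062)*(-34828 + 19503) = -61250*(-15325) = 938656250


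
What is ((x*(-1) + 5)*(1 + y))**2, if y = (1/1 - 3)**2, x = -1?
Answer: 900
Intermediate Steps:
y = 4 (y = (1 - 3)**2 = (-2)**2 = 4)
((x*(-1) + 5)*(1 + y))**2 = ((-1*(-1) + 5)*(1 + 4))**2 = ((1 + 5)*5)**2 = (6*5)**2 = 30**2 = 900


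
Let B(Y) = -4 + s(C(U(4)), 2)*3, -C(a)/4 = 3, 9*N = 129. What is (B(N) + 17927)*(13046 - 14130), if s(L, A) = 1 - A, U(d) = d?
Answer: -19425280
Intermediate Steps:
N = 43/3 (N = (⅑)*129 = 43/3 ≈ 14.333)
C(a) = -12 (C(a) = -4*3 = -12)
B(Y) = -7 (B(Y) = -4 + (1 - 1*2)*3 = -4 + (1 - 2)*3 = -4 - 1*3 = -4 - 3 = -7)
(B(N) + 17927)*(13046 - 14130) = (-7 + 17927)*(13046 - 14130) = 17920*(-1084) = -19425280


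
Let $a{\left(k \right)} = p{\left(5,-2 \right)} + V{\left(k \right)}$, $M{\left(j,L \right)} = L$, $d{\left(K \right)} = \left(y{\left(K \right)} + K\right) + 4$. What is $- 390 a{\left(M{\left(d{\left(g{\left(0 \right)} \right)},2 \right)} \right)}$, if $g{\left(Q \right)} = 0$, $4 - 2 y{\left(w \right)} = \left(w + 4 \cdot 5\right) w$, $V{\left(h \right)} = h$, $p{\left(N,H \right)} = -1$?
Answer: $-390$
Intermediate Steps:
$y{\left(w \right)} = 2 - \frac{w \left(20 + w\right)}{2}$ ($y{\left(w \right)} = 2 - \frac{\left(w + 4 \cdot 5\right) w}{2} = 2 - \frac{\left(w + 20\right) w}{2} = 2 - \frac{\left(20 + w\right) w}{2} = 2 - \frac{w \left(20 + w\right)}{2}$)
$d{\left(K \right)} = 6 - 9 K - \frac{K^{2}}{2}$ ($d{\left(K \right)} = \left(\left(2 - 10 K - \frac{K^{2}}{2}\right) + K\right) + 4 = \left(2 - 9 K - \frac{K^{2}}{2}\right) + 4 = 6 - 9 K - \frac{K^{2}}{2}$)
$a{\left(k \right)} = -1 + k$
$- 390 a{\left(M{\left(d{\left(g{\left(0 \right)} \right)},2 \right)} \right)} = - 390 \left(-1 + 2\right) = \left(-390\right) 1 = -390$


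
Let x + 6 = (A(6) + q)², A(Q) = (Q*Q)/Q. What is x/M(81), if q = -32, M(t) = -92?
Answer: -335/46 ≈ -7.2826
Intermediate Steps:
A(Q) = Q (A(Q) = Q²/Q = Q)
x = 670 (x = -6 + (6 - 32)² = -6 + (-26)² = -6 + 676 = 670)
x/M(81) = 670/(-92) = 670*(-1/92) = -335/46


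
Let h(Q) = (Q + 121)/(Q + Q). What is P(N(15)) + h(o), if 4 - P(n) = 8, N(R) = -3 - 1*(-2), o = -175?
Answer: -673/175 ≈ -3.8457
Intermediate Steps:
N(R) = -1 (N(R) = -3 + 2 = -1)
h(Q) = (121 + Q)/(2*Q) (h(Q) = (121 + Q)/((2*Q)) = (121 + Q)*(1/(2*Q)) = (121 + Q)/(2*Q))
P(n) = -4 (P(n) = 4 - 1*8 = 4 - 8 = -4)
P(N(15)) + h(o) = -4 + (½)*(121 - 175)/(-175) = -4 + (½)*(-1/175)*(-54) = -4 + 27/175 = -673/175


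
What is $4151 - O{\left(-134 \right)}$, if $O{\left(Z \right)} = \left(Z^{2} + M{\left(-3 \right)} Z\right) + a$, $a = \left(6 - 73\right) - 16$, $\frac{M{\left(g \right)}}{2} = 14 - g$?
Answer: $-9166$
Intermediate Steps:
$M{\left(g \right)} = 28 - 2 g$ ($M{\left(g \right)} = 2 \left(14 - g\right) = 28 - 2 g$)
$a = -83$ ($a = -67 - 16 = -83$)
$O{\left(Z \right)} = -83 + Z^{2} + 34 Z$ ($O{\left(Z \right)} = \left(Z^{2} + \left(28 - -6\right) Z\right) - 83 = \left(Z^{2} + \left(28 + 6\right) Z\right) - 83 = \left(Z^{2} + 34 Z\right) - 83 = -83 + Z^{2} + 34 Z$)
$4151 - O{\left(-134 \right)} = 4151 - \left(-83 + \left(-134\right)^{2} + 34 \left(-134\right)\right) = 4151 - \left(-83 + 17956 - 4556\right) = 4151 - 13317 = -9166$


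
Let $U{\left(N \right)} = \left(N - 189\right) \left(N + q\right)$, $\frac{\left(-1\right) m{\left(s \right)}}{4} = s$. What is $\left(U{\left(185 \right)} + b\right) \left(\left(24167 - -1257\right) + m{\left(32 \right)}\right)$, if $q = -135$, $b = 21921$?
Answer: $549454416$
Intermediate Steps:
$m{\left(s \right)} = - 4 s$
$U{\left(N \right)} = \left(-189 + N\right) \left(-135 + N\right)$ ($U{\left(N \right)} = \left(N - 189\right) \left(N - 135\right) = \left(-189 + N\right) \left(-135 + N\right)$)
$\left(U{\left(185 \right)} + b\right) \left(\left(24167 - -1257\right) + m{\left(32 \right)}\right) = \left(\left(25515 + 185^{2} - 59940\right) + 21921\right) \left(\left(24167 - -1257\right) - 128\right) = \left(\left(25515 + 34225 - 59940\right) + 21921\right) \left(\left(24167 + 1257\right) - 128\right) = \left(-200 + 21921\right) \left(25424 - 128\right) = 21721 \cdot 25296 = 549454416$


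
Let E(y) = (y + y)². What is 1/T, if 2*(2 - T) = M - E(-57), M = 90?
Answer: 1/6455 ≈ 0.00015492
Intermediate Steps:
E(y) = 4*y² (E(y) = (2*y)² = 4*y²)
T = 6455 (T = 2 - (90 - 4*(-57)²)/2 = 2 - (90 - 4*3249)/2 = 2 - (90 - 1*12996)/2 = 2 - (90 - 12996)/2 = 2 - ½*(-12906) = 2 + 6453 = 6455)
1/T = 1/6455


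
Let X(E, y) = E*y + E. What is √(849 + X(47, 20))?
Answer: 6*√51 ≈ 42.849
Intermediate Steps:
X(E, y) = E + E*y
√(849 + X(47, 20)) = √(849 + 47*(1 + 20)) = √(849 + 47*21) = √(849 + 987) = √1836 = 6*√51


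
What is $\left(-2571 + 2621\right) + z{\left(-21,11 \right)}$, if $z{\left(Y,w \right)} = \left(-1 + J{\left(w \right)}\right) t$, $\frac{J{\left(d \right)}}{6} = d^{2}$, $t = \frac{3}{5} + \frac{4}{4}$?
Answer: $1210$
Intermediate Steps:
$t = \frac{8}{5}$ ($t = 3 \cdot \frac{1}{5} + 4 \cdot \frac{1}{4} = \frac{3}{5} + 1 = \frac{8}{5} \approx 1.6$)
$J{\left(d \right)} = 6 d^{2}$
$z{\left(Y,w \right)} = - \frac{8}{5} + \frac{48 w^{2}}{5}$ ($z{\left(Y,w \right)} = \left(-1 + 6 w^{2}\right) \frac{8}{5} = - \frac{8}{5} + \frac{48 w^{2}}{5}$)
$\left(-2571 + 2621\right) + z{\left(-21,11 \right)} = \left(-2571 + 2621\right) - \left(\frac{8}{5} - \frac{48 \cdot 11^{2}}{5}\right) = 50 + \left(- \frac{8}{5} + \frac{48}{5} \cdot 121\right) = 50 + \left(- \frac{8}{5} + \frac{5808}{5}\right) = 50 + 1160 = 1210$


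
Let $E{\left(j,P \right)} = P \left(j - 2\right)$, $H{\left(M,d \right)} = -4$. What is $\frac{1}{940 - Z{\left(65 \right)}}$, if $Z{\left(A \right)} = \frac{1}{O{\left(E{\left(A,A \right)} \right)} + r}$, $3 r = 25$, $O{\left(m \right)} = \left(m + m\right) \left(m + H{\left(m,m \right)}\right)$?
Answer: $\frac{100515895}{94484941297} \approx 0.0010638$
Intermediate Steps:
$E{\left(j,P \right)} = P \left(-2 + j\right)$
$O{\left(m \right)} = 2 m \left(-4 + m\right)$ ($O{\left(m \right)} = \left(m + m\right) \left(m - 4\right) = 2 m \left(-4 + m\right)$)
$r = \frac{25}{3}$ ($r = \frac{1}{3} \cdot 25 = \frac{25}{3} \approx 8.3333$)
$Z{\left(A \right)} = \frac{1}{\frac{25}{3} + 2 A \left(-4 + A \left(-2 + A\right)\right) \left(-2 + A\right)}$ ($Z{\left(A \right)} = \frac{1}{2 A \left(-2 + A\right) \left(-4 + A \left(-2 + A\right)\right) + \frac{25}{3}} = \frac{1}{2 A \left(-4 + A \left(-2 + A\right)\right) \left(-2 + A\right) + \frac{25}{3}} = \frac{1}{\frac{25}{3} + 2 A \left(-4 + A \left(-2 + A\right)\right) \left(-2 + A\right)}$)
$\frac{1}{940 - Z{\left(65 \right)}} = \frac{1}{940 - \frac{3}{25 + 6 \cdot 65 \left(-4 + 65 \left(-2 + 65\right)\right) \left(-2 + 65\right)}} = \frac{1}{940 - \frac{3}{25 + 6 \cdot 65 \left(-4 + 65 \cdot 63\right) 63}} = \frac{1}{940 - \frac{3}{25 + 6 \cdot 65 \left(-4 + 4095\right) 63}} = \frac{1}{940 - \frac{3}{25 + 6 \cdot 65 \cdot 4091 \cdot 63}} = \frac{1}{940 - \frac{3}{25 + 100515870}} = \frac{1}{940 - \frac{3}{100515895}} = \frac{1}{\frac{94484941297}{100515895}} = \frac{100515895}{94484941297}$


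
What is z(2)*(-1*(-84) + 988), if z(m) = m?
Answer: 2144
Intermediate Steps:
z(2)*(-1*(-84) + 988) = 2*(-1*(-84) + 988) = 2*(84 + 988) = 2*1072 = 2144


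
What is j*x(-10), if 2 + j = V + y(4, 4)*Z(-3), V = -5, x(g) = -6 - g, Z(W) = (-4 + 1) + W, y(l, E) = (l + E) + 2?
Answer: -268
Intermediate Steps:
y(l, E) = 2 + E + l (y(l, E) = (E + l) + 2 = 2 + E + l)
Z(W) = -3 + W
j = -67 (j = -2 + (-5 + (2 + 4 + 4)*(-3 - 3)) = -2 + (-5 + 10*(-6)) = -2 + (-5 - 60) = -2 - 65 = -67)
j*x(-10) = -67*(-6 - 1*(-10)) = -67*(-6 + 10) = -67*4 = -268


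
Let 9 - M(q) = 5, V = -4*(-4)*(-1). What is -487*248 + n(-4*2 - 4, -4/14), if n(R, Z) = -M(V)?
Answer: -120780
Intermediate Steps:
V = -16 (V = 16*(-1) = -16)
M(q) = 4 (M(q) = 9 - 1*5 = 9 - 5 = 4)
n(R, Z) = -4 (n(R, Z) = -1*4 = -4)
-487*248 + n(-4*2 - 4, -4/14) = -487*248 - 4 = -120776 - 4 = -120780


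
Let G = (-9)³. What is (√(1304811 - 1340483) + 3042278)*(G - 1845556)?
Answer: -5616912237230 - 25847990*I*√182 ≈ -5.6169e+12 - 3.4871e+8*I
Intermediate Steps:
G = -729
(√(1304811 - 1340483) + 3042278)*(G - 1845556) = (√(1304811 - 1340483) + 3042278)*(-729 - 1845556) = (√(-35672) + 3042278)*(-1846285) = (14*I*√182 + 3042278)*(-1846285) = (3042278 + 14*I*√182)*(-1846285) = -5616912237230 - 25847990*I*√182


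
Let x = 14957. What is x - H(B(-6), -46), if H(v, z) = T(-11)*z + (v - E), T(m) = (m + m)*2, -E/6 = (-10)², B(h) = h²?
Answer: 12297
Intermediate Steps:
E = -600 (E = -6*(-10)² = -6*100 = -600)
T(m) = 4*m (T(m) = (2*m)*2 = 4*m)
H(v, z) = 600 + v - 44*z (H(v, z) = (4*(-11))*z + (v - 1*(-600)) = -44*z + (v + 600) = -44*z + (600 + v) = 600 + v - 44*z)
x - H(B(-6), -46) = 14957 - (600 + (-6)² - 44*(-46)) = 14957 - (600 + 36 + 2024) = 14957 - 1*2660 = 14957 - 2660 = 12297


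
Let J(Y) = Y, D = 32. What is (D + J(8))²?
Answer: 1600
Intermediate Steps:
(D + J(8))² = (32 + 8)² = 40² = 1600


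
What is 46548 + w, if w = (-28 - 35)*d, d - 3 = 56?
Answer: 42831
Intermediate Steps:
d = 59 (d = 3 + 56 = 59)
w = -3717 (w = (-28 - 35)*59 = -63*59 = -3717)
46548 + w = 46548 - 3717 = 42831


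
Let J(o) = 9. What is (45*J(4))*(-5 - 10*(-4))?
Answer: 14175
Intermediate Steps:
(45*J(4))*(-5 - 10*(-4)) = (45*9)*(-5 - 10*(-4)) = 405*(-5 - 5*(-8)) = 405*(-5 + 40) = 405*35 = 14175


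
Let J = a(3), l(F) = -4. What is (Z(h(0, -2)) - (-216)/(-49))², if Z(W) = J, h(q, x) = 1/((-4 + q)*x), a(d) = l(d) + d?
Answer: 70225/2401 ≈ 29.248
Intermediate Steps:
a(d) = -4 + d
h(q, x) = 1/(x*(-4 + q))
J = -1 (J = -4 + 3 = -1)
Z(W) = -1
(Z(h(0, -2)) - (-216)/(-49))² = (-1 - (-216)/(-49))² = (-1 - (-216)*(-1)/49)² = (-1 - 1*216/49)² = (-1 - 216/49)² = (-265/49)² = 70225/2401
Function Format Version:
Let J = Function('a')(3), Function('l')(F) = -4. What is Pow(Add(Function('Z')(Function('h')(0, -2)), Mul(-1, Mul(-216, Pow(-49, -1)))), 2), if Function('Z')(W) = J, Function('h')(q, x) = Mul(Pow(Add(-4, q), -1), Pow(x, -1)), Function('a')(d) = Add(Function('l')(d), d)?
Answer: Rational(70225, 2401) ≈ 29.248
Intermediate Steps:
Function('a')(d) = Add(-4, d)
Function('h')(q, x) = Mul(Pow(x, -1), Pow(Add(-4, q), -1))
J = -1 (J = Add(-4, 3) = -1)
Function('Z')(W) = -1
Pow(Add(Function('Z')(Function('h')(0, -2)), Mul(-1, Mul(-216, Pow(-49, -1)))), 2) = Pow(Add(-1, Mul(-1, Mul(-216, Pow(-49, -1)))), 2) = Pow(Add(-1, Mul(-1, Mul(-216, Rational(-1, 49)))), 2) = Pow(Add(-1, Mul(-1, Rational(216, 49))), 2) = Pow(Add(-1, Rational(-216, 49)), 2) = Pow(Rational(-265, 49), 2) = Rational(70225, 2401)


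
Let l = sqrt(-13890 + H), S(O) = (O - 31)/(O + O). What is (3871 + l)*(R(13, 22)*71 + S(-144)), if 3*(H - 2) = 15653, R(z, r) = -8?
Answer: -632556239/288 - 6046133*I*sqrt(57)/864 ≈ -2.1964e+6 - 52833.0*I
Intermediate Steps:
S(O) = (-31 + O)/(2*O) (S(O) = (-31 + O)/((2*O)) = (-31 + O)*(1/(2*O)) = (-31 + O)/(2*O))
H = 15659/3 (H = 2 + (1/3)*15653 = 2 + 15653/3 = 15659/3 ≈ 5219.7)
l = 37*I*sqrt(57)/3 (l = sqrt(-13890 + 15659/3) = sqrt(-26011/3) = 37*I*sqrt(57)/3 ≈ 93.115*I)
(3871 + l)*(R(13, 22)*71 + S(-144)) = (3871 + 37*I*sqrt(57)/3)*(-8*71 + (1/2)*(-31 - 144)/(-144)) = (3871 + 37*I*sqrt(57)/3)*(-568 + (1/2)*(-1/144)*(-175)) = (3871 + 37*I*sqrt(57)/3)*(-568 + 175/288) = (3871 + 37*I*sqrt(57)/3)*(-163409/288) = -632556239/288 - 6046133*I*sqrt(57)/864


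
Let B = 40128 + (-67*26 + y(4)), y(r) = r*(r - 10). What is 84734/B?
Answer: 42367/19181 ≈ 2.2088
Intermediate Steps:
y(r) = r*(-10 + r)
B = 38362 (B = 40128 + (-67*26 + 4*(-10 + 4)) = 40128 + (-1742 + 4*(-6)) = 40128 + (-1742 - 24) = 40128 - 1766 = 38362)
84734/B = 84734/38362 = 84734*(1/38362) = 42367/19181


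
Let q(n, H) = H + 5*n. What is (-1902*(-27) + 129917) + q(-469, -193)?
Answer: 178733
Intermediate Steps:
(-1902*(-27) + 129917) + q(-469, -193) = (-1902*(-27) + 129917) + (-193 + 5*(-469)) = (51354 + 129917) + (-193 - 2345) = 181271 - 2538 = 178733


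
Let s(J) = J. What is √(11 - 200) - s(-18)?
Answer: 18 + 3*I*√21 ≈ 18.0 + 13.748*I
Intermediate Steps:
√(11 - 200) - s(-18) = √(11 - 200) - 1*(-18) = √(-189) + 18 = 3*I*√21 + 18 = 18 + 3*I*√21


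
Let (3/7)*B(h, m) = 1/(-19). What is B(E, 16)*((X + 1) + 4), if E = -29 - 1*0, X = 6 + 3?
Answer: -98/57 ≈ -1.7193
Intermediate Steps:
X = 9
E = -29 (E = -29 + 0 = -29)
B(h, m) = -7/57 (B(h, m) = (7/3)/(-19) = (7/3)*(-1/19) = -7/57)
B(E, 16)*((X + 1) + 4) = -7*((9 + 1) + 4)/57 = -7*(10 + 4)/57 = -7/57*14 = -98/57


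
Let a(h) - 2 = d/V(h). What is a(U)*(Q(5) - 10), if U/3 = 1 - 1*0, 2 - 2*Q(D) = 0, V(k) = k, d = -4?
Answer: -6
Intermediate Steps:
Q(D) = 1 (Q(D) = 1 - ½*0 = 1 + 0 = 1)
U = 3 (U = 3*(1 - 1*0) = 3*(1 + 0) = 3*1 = 3)
a(h) = 2 - 4/h
a(U)*(Q(5) - 10) = (2 - 4/3)*(1 - 10) = (2 - 4*⅓)*(-9) = (2 - 4/3)*(-9) = (⅔)*(-9) = -6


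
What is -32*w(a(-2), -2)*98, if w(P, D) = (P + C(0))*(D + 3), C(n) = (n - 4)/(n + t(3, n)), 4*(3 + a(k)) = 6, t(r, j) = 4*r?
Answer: 17248/3 ≈ 5749.3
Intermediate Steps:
a(k) = -3/2 (a(k) = -3 + (¼)*6 = -3 + 3/2 = -3/2)
C(n) = (-4 + n)/(12 + n) (C(n) = (n - 4)/(n + 4*3) = (-4 + n)/(n + 12) = (-4 + n)/(12 + n))
w(P, D) = (3 + D)*(-⅓ + P) (w(P, D) = (P + (-4 + 0)/(12 + 0))*(D + 3) = (P - 4/12)*(3 + D) = (P + (1/12)*(-4))*(3 + D) = (P - ⅓)*(3 + D) = (-⅓ + P)*(3 + D) = (3 + D)*(-⅓ + P))
-32*w(a(-2), -2)*98 = -32*(-1 + 3*(-3/2) - ⅓*(-2) - 2*(-3/2))*98 = -32*(-1 - 9/2 + ⅔ + 3)*98 = -32*(-11/6)*98 = (176/3)*98 = 17248/3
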